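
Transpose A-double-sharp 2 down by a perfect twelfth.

D-double-sharp 1

Counting five letter names plus an octave down from A lands on D.
Moving 19 semitones down from A##2 (the size of a perfect twelfth) reaches D##1.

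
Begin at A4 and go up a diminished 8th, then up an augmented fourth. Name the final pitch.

D6

Up a diminished octave from A4: Ab5 (11 semitones up).
Ab5 up an augmented fourth → D6 (6 semitones).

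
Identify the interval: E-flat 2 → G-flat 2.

E to G spans three letter names (E-F-G) — that makes it a third of some quality.
Eb2 to Gb2 is 3 semitones, a half step short of the major third (4), so this is minor.

m3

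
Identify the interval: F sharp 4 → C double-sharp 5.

A5

F to C spans five letter names (F-G-A-B-C) — that makes it a fifth of some quality.
A perfect fifth would be 7 semitones; F#4 to C##5 is 8, one semitone wider, so the interval is augmented.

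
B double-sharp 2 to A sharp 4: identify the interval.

B to A spans seven letter names (B-C-D-E-F-G-A), plus an octave, so the interval is some kind of fourteenth.
A major fourteenth would be 23 semitones; B##2 to A#4 is 21, two semitones narrower, so the interval is diminished.
(Equivalently, a compound diminished seventh: a diminished seventh plus an octave.)

d14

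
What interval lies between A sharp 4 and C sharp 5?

A to C spans three letter names (A-B-C): a third.
A#4 to C#5 is 3 semitones, a half step short of the major third (4), so this is minor.

minor third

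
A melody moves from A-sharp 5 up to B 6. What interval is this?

A to B spans two letter names (A-B), plus an octave: a ninth.
A major ninth would be 14 semitones, but A#5 to B6 is 13 — one semitone narrower, making it a minor ninth.
(Equivalently, a compound minor second: a minor second plus an octave.)

minor ninth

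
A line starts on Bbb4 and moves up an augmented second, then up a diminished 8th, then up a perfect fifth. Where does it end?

Up an augmented second from Bbb4: C5 (3 semitones up).
C5 up a diminished octave → Cb6 (11 semitones).
Up a perfect fifth from Cb6: Gb6 (7 semitones up).

Gb6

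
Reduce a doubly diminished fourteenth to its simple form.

doubly diminished 7th

Take out an octave (7 from the number): 14 − 7 = 7.
That makes a doubly diminished fourteenth a compound doubly diminished seventh — an octave plus a doubly diminished seventh.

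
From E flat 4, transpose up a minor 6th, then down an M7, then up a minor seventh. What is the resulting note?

Up a minor sixth from Eb4: Cb5 (8 semitones up).
Down a major seventh from Cb5: Dbb4 (11 semitones down).
Up a minor seventh from Dbb4: Cbb5 (10 semitones up).

C double-flat 5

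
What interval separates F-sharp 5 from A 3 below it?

Descending from F#5 to A3 is the same interval as ascending A3 to F#5.
A to F spans six letter names (A-B-C-D-E-F), plus an octave: a thirteenth.
Counting semitones, A3→F#5 is 21, which is the major thirteenth.
(Equivalently, a compound major sixth: a major sixth plus an octave.)

major thirteenth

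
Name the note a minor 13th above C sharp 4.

Six letters up from C (plus an octave) reaches A.
A minor thirteenth is 20 semitones; 20 semitones up from C#4 gives A5.

A 5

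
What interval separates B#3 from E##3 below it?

Descending from B#3 to E##3 is the same interval as ascending E##3 to B#3.
E to B spans five letter names (E-F-G-A-B), so the interval is some kind of fifth.
E##3 to B#3 spans 6 semitones — one semitone narrower than the perfect fifth (7) — giving a diminished fifth.

diminished 5th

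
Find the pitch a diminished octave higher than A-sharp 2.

A 3

An octave keeps the letter name A, an octave up from A.
A diminished octave spans 11 semitones, so from A#2 the target pitch is A3.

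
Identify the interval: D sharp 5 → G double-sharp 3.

Descending from D#5 to G##3 is the same interval as ascending G##3 to D#5.
G to D spans five letter names (G-A-B-C-D), plus an octave, so the interval is some kind of twelfth.
The perfect twelfth is 19 semitones; here we have 18, one semitone narrower: diminished.
(Equivalently, a compound diminished fifth: a diminished fifth plus an octave.)

diminished twelfth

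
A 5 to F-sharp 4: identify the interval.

m10

Descending from A5 to F#4 is the same interval as ascending F#4 to A5.
F to A spans three letter names (F-G-A), plus an octave, so the interval is some kind of tenth.
A major tenth would be 16 semitones, but F#4 to A5 is 15 — one semitone narrower, making it a minor tenth.
(Equivalently, a compound minor third: a minor third plus an octave.)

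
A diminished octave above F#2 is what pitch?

F3

For an octave the letter name doesn't change: still F, an octave up.
A diminished octave spans 11 semitones, so from F#2 the target pitch is F3.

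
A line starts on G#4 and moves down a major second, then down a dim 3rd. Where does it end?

D##4

A major second down from G#4 is F#4.
F#4 down a diminished third → D##4 (2 semitones).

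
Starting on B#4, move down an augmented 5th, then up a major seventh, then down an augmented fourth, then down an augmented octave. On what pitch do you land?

Ab3

Down an augmented fifth from B#4: E4 (8 semitones down).
Up a major seventh from E4: D#5 (11 semitones up).
D#5 down an augmented fourth → A4 (6 semitones).
An augmented octave down from A4 is Ab3.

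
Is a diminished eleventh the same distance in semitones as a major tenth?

Yes

Both span 16 semitones: a diminished eleventh and a major tenth are the same chromatic distance.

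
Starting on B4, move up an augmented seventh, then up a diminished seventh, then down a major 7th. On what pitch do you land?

B4 up an augmented seventh → A##5 (12 semitones).
Up a diminished seventh from A##5: G#6 (9 semitones up).
A major seventh down from G#6 is A5.

A5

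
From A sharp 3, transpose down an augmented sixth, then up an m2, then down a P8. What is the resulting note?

Down an augmented sixth from A#3: C3 (10 semitones down).
A minor second up from C3 is Db3.
Down a perfect octave from Db3: Db2 (12 semitones down).

D flat 2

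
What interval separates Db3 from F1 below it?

minor 13th

Descending from Db3 to F1 is the same interval as ascending F1 to Db3.
F to D spans six letter names (F-G-A-B-C-D), plus an octave, so the interval is some kind of thirteenth.
F1 to Db3 is 20 semitones, a half step short of the major thirteenth (21), so this is minor.
(Equivalently, a compound minor sixth: a minor sixth plus an octave.)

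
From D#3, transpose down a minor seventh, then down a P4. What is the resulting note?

A minor seventh down from D#3 is E#2.
Down a perfect fourth from E#2: B#1 (5 semitones down).

B#1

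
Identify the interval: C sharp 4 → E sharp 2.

Descending from C#4 to E#2 is the same interval as ascending E#2 to C#4.
E to C spans six letter names (E-F-G-A-B-C), plus an octave, so the interval is some kind of thirteenth.
E#2 to C#4 is 20 semitones, a half step short of the major thirteenth (21), so this is minor.
(Equivalently, a compound minor sixth: a minor sixth plus an octave.)

m13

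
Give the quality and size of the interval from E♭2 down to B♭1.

Descending from Eb2 to Bb1 is the same interval as ascending Bb1 to Eb2.
B to E spans four letter names (B-C-D-E) — that makes it a fourth of some quality.
The perfect fourth spans 5 semitones, and Bb1 to Eb2 is exactly 5 semitones — so this is a perfect fourth.

P4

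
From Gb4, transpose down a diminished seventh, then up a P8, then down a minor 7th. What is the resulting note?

B3

Down a diminished seventh from Gb4: A3 (9 semitones down).
A perfect octave up from A3 is A4.
Down a minor seventh from A4: B3 (10 semitones down).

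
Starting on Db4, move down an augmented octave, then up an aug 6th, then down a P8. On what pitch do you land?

An augmented octave down from Db4 is Dbb3.
Up an augmented sixth from Dbb3: Bb3 (10 semitones up).
A perfect octave down from Bb3 is Bb2.

Bb2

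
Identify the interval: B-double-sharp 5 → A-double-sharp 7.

minor 14th

B to A spans seven letter names (B-C-D-E-F-G-A), plus an octave, so the interval is some kind of fourteenth.
At 22 semitones, B##5→A##7 falls one short of a major fourteenth: minor.
(Equivalently, a compound minor seventh: a minor seventh plus an octave.)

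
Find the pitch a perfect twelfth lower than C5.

F3

Five letters down from C (plus an octave) reaches F.
A perfect twelfth spans 19 semitones, so from C5 the target pitch is F3.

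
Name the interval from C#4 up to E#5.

C to E spans three letter names (C-D-E), plus an octave, so the interval is some kind of tenth.
C#4 to E#5 is 16 semitones, matching the major tenth exactly, so the quality is major.
(Equivalently, a compound major third: a major third plus an octave.)

major 10th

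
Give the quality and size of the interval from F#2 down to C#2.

perfect 4th

Descending from F#2 to C#2 is the same interval as ascending C#2 to F#2.
C to F spans four letter names (C-D-E-F): a fourth.
The perfect fourth spans 5 semitones, and C#2 to F#2 is exactly 5 semitones — so this is a perfect fourth.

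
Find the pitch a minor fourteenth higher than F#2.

E4

Counting seven letter names plus an octave up from F lands on E.
A minor fourteenth spans 22 semitones, so from F#2 the target pitch is E4.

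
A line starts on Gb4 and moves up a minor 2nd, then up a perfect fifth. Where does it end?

Ebb5

Gb4 up a minor second → Abb4 (1 semitone).
A perfect fifth up from Abb4 is Ebb5.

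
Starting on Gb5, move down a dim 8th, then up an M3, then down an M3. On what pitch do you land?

G4

A diminished octave down from Gb5 is G4.
G4 up a major third → B4 (4 semitones).
A major third down from B4 is G4.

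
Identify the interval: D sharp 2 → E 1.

major 7th

Descending from D#2 to E1 is the same interval as ascending E1 to D#2.
E to D spans seven letter names (E-F-G-A-B-C-D): a seventh.
E1 to D#2 is 11 semitones, matching the major seventh exactly, so the quality is major.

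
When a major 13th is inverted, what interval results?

m3

First reduce the compound major thirteenth to its simple form, a major sixth.
Inverted interval numbers add to nine, so a sixth pairs with a third (6 + 3 = 9).
And major becomes minor under inversion, so we get a minor third.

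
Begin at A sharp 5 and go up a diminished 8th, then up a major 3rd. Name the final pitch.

A diminished octave up from A#5 is A6.
A6 up a major third → C#7 (4 semitones).

C sharp 7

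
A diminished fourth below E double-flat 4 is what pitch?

Four letter names down from E: B.
A diminished fourth spans 4 semitones, so from Ebb4 the target pitch is Bb3.

B flat 3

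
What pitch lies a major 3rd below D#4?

B3

Three letter names down from D: B.
Moving 4 semitones down from D#4 (the size of a major third) reaches B3.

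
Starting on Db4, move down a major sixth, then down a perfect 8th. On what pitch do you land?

A major sixth down from Db4 is Fb3.
A perfect octave down from Fb3 is Fb2.

Fb2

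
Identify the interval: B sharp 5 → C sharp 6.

B to C spans two letter names (B-C), so the interval is some kind of second.
A major second would be 2 semitones, but B#5 to C#6 is 1 — one semitone narrower, making it a minor second.

minor second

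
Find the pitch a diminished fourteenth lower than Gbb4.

Ab2

The fourteenth's letter: G down seven letter names plus an octave → A.
Moving 21 semitones down from Gbb4 (the size of a diminished fourteenth) reaches Ab2.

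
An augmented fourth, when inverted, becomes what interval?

The rule of nine gives the new number: 9 − 4 = 5, so a fourth becomes a fifth.
And augmented becomes diminished under inversion, so we get a diminished fifth.

diminished fifth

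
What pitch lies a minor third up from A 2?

C 3

Three letter names up from A: C.
A minor third spans 3 semitones, so from A2 the target pitch is C3.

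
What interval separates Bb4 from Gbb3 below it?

Descending from Bb4 to Gbb3 is the same interval as ascending Gbb3 to Bb4.
G to B spans three letter names (G-A-B), plus an octave: a tenth.
A major tenth would be 16 semitones; Gbb3 to Bb4 is 17, one semitone wider, so the interval is augmented.
(Equivalently, a compound augmented third: an augmented third plus an octave.)

augmented tenth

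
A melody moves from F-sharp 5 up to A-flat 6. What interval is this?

F to A spans three letter names (F-G-A), plus an octave — that makes it a tenth of some quality.
A major tenth would be 16 semitones; F#5 to Ab6 is 14, two semitones narrower, so the interval is diminished.
(Equivalently, a compound diminished third: a diminished third plus an octave.)

d10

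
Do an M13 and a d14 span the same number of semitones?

Yes

A major thirteenth = 21 semitones = a diminished fourteenth; enharmonically equal.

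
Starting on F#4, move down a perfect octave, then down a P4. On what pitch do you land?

Down a perfect octave from F#4: F#3 (12 semitones down).
Down a perfect fourth from F#3: C#3 (5 semitones down).

C#3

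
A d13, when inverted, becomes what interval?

augmented third

First reduce the compound diminished thirteenth to its simple form, a diminished sixth.
Interval numbers invert to sum to nine: 6 + 3 = 9, so a sixth inverts to a third.
And diminished becomes augmented under inversion, so we get an augmented third.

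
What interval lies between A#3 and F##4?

A to F spans six letter names (A-B-C-D-E-F), so the interval is some kind of sixth.
The major sixth spans 9 semitones, and A#3 to F##4 is exactly 9 semitones — so this is a major sixth.

major sixth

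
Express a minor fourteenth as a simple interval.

Subtracting seven from the interval number removes an octave: 14 − 7 = 7.
So a minor fourteenth is an octave plus a minor seventh. The quality is unchanged.

minor seventh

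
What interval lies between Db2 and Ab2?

D to A spans five letter names (D-E-F-G-A), so the interval is some kind of fifth.
Db2 to Ab2 is 7 semitones, matching the perfect fifth exactly, so the quality is perfect.

perfect 5th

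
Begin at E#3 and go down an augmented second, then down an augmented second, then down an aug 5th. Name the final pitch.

E#3 down an augmented second → D3 (3 semitones).
Down an augmented second from D3: Cb3 (3 semitones down).
Down an augmented fifth from Cb3: Fbb2 (8 semitones down).

Fbb2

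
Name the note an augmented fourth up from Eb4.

Four letter names up from E: A.
Moving 6 semitones up from Eb4 (the size of an augmented fourth) reaches A4.

A4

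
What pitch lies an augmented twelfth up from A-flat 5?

Five letters up from A (plus an octave) reaches E.
Moving 20 semitones up from Ab5 (the size of an augmented twelfth) reaches E7.

E 7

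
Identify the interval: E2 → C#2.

Descending from E2 to C#2 is the same interval as ascending C#2 to E2.
C to E spans three letter names (C-D-E) — that makes it a third of some quality.
At 3 semitones, C#2→E2 falls one short of a major third: minor.

minor third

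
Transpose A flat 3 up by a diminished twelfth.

E double-flat 5

The twelfth's letter: A up five letter names plus an octave → E.
A diminished twelfth spans 18 semitones, so from Ab3 the target pitch is Ebb5.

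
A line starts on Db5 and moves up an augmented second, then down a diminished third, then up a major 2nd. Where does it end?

An augmented second up from Db5 is E5.
Down a diminished third from E5: C##5 (2 semitones down).
A major second up from C##5 is D##5.

D##5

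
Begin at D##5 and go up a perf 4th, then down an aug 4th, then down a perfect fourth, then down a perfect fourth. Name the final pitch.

E#4

D##5 up a perfect fourth → G##5 (5 semitones).
Down an augmented fourth from G##5: D#5 (6 semitones down).
D#5 down a perfect fourth → A#4 (5 semitones).
A perfect fourth down from A#4 is E#4.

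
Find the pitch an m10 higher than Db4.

Counting three letter names plus an octave up from D lands on F.
Moving 15 semitones up from Db4 (the size of a minor tenth) reaches Fb5.

Fb5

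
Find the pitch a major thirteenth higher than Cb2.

Six letters up from C (plus an octave) reaches A.
Moving 21 semitones up from Cb2 (the size of a major thirteenth) reaches Ab3.

Ab3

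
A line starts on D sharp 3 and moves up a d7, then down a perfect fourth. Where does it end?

G 3

Up a diminished seventh from D#3: C4 (9 semitones up).
A perfect fourth down from C4 is G3.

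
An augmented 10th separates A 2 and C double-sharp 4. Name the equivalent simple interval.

Take out an octave (7 from the number): 10 − 7 = 3.
So an augmented tenth is an octave plus an augmented third. The quality is unchanged.

augmented third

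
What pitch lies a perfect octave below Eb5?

Eb4

The letter stays E (same as the start), shifted an octave down.
A perfect octave spans 12 semitones, so from Eb5 the target pitch is Eb4.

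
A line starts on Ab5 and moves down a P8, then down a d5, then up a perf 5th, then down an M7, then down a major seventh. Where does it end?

Cb3

Down a perfect octave from Ab5: Ab4 (12 semitones down).
A diminished fifth down from Ab4 is D4.
Up a perfect fifth from D4: A4 (7 semitones up).
A4 down a major seventh → Bb3 (11 semitones).
Down a major seventh from Bb3: Cb3 (11 semitones down).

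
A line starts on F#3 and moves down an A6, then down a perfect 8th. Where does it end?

Ab1

An augmented sixth down from F#3 is Ab2.
Down a perfect octave from Ab2: Ab1 (12 semitones down).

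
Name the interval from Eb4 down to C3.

Descending from Eb4 to C3 is the same interval as ascending C3 to Eb4.
C to E spans three letter names (C-D-E), plus an octave: a tenth.
A major tenth would be 16 semitones, but C3 to Eb4 is 15 — one semitone narrower, making it a minor tenth.
(Equivalently, a compound minor third: a minor third plus an octave.)

minor tenth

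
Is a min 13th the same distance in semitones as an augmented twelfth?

Yes

A minor thirteenth spans 20 semitones, and an augmented twelfth also spans 20 semitones — they're enharmonic.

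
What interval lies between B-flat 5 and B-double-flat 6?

B to B is the same letter name, plus an octave, so the interval is some kind of octave.
A perfect octave would be 12 semitones; Bb5 to Bbb6 is 11, one semitone narrower, so the interval is diminished.

diminished octave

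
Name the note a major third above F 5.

A 5

Three letter names up from F: A.
A major third spans 4 semitones, so from F5 the target pitch is A5.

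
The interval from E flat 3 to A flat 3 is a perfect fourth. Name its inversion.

Inverted interval numbers add to nine, so a fourth pairs with a fifth (4 + 5 = 9).
Quality inverts too: perfect stays perfect. That makes the inversion a perfect fifth.

perfect 5th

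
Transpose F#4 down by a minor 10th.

D#3

Three letters down from F (plus an octave) reaches D.
A minor tenth spans 15 semitones, so from F#4 the target pitch is D#3.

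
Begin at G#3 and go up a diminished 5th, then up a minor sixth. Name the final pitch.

A diminished fifth up from G#3 is D4.
A minor sixth up from D4 is Bb4.

Bb4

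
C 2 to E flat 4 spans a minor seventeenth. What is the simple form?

minor third

Each octave removed subtracts seven from the number: 17 − 14 = 3.
Quality carries through unchanged, so the simple form is a minor third.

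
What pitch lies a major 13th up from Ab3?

F5

Six letters up from A (plus an octave) reaches F.
A major thirteenth spans 21 semitones, so from Ab3 the target pitch is F5.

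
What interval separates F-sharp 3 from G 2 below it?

major seventh

Descending from F#3 to G2 is the same interval as ascending G2 to F#3.
G to F spans seven letter names (G-A-B-C-D-E-F), so the interval is some kind of seventh.
Counting semitones, G2→F#3 is 11, which is the major seventh.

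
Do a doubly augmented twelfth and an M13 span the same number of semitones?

Both span 21 semitones: a doubly augmented twelfth and a major thirteenth are the same chromatic distance.

Yes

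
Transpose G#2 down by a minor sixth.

Six letter names down from G: B.
Moving 8 semitones down from G#2 (the size of a minor sixth) reaches B#1.

B#1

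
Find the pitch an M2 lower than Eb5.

Db5

Two letter names down from E: D.
Moving 2 semitones down from Eb5 (the size of a major second) reaches Db5.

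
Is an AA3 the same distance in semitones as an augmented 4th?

A doubly augmented third = 6 semitones = an augmented fourth; enharmonically equal.

Yes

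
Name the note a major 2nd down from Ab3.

The second takes the letter from A down to G.
Moving 2 semitones down from Ab3 (the size of a major second) reaches Gb3.

Gb3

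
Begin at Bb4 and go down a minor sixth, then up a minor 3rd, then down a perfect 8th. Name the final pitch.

F3

Bb4 down a minor sixth → D4 (8 semitones).
A minor third up from D4 is F4.
F4 down a perfect octave → F3 (12 semitones).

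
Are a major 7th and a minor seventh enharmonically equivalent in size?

No

A major seventh is 11 semitones but a minor seventh is 10 semitones — different sizes.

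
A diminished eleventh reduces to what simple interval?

Each octave removed subtracts seven from the number: 11 − 7 = 4.
Quality carries through unchanged, so the simple form is a diminished fourth.

d4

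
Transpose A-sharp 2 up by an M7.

Seven letter names up from A: G.
A major seventh is 11 semitones; 11 semitones up from A#2 gives G##3.

G-double-sharp 3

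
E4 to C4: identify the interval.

Descending from E4 to C4 is the same interval as ascending C4 to E4.
C to E spans three letter names (C-D-E), so the interval is some kind of third.
The major third spans 4 semitones, and C4 to E4 is exactly 4 semitones — so this is a major third.

major third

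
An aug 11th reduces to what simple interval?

Take out an octave (7 from the number): 11 − 7 = 4.
So an augmented eleventh is an octave plus an augmented fourth. The quality is unchanged.

A4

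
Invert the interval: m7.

The rule of nine gives the new number: 9 − 7 = 2, so a seventh becomes a second.
And minor becomes major under inversion, so we get a major second.

M2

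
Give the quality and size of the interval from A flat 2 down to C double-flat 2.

augmented sixth

Descending from Ab2 to Cbb2 is the same interval as ascending Cbb2 to Ab2.
C to A spans six letter names (C-D-E-F-G-A), so the interval is some kind of sixth.
Cbb2 to Ab2 spans 10 semitones — one semitone wider than the major sixth (9) — giving an augmented sixth.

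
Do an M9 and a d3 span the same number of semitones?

A major ninth is 14 semitones but a diminished third is 2 semitones — different sizes.

No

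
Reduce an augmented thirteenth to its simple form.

Subtracting seven from the interval number removes an octave: 13 − 7 = 6.
So an augmented thirteenth is an octave plus an augmented sixth. The quality is unchanged.

augmented 6th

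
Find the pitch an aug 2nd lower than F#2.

The second takes the letter from F down to E.
Moving 3 semitones down from F#2 (the size of an augmented second) reaches Eb2.

Eb2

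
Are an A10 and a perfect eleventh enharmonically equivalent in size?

Yes

An augmented tenth spans 17 semitones, and a perfect eleventh also spans 17 semitones — they're enharmonic.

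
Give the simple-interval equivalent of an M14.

Take out an octave (7 from the number): 14 − 7 = 7.
So a major fourteenth is an octave plus a major seventh. The quality is unchanged.

M7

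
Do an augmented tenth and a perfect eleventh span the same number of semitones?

Yes

An augmented tenth = 17 semitones = a perfect eleventh; enharmonically equal.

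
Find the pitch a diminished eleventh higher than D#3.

G4

Counting four letter names plus an octave up from D lands on G.
Moving 16 semitones up from D#3 (the size of a diminished eleventh) reaches G4.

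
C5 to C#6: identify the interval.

C to C is the same letter name, plus an octave, so the interval is some kind of octave.
C5 to C#6 spans 13 semitones — one semitone wider than the perfect octave (12) — giving an augmented octave.

augmented octave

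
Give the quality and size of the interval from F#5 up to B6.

perfect eleventh

F to B spans four letter names (F-G-A-B), plus an octave: an eleventh.
Counting semitones, F#5→B6 is 17, which is the perfect eleventh.
(Equivalently, a compound perfect fourth: a perfect fourth plus an octave.)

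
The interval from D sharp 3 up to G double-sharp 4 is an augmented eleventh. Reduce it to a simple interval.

Each octave removed subtracts seven from the number: 11 − 7 = 4.
Quality carries through unchanged, so the simple form is an augmented fourth.

augmented fourth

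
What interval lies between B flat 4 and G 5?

B to G spans six letter names (B-C-D-E-F-G): a sixth.
Bb4 to G5 is 9 semitones, matching the major sixth exactly, so the quality is major.

M6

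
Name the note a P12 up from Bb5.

Counting five letter names plus an octave up from B lands on F.
A perfect twelfth spans 19 semitones, so from Bb5 the target pitch is F7.

F7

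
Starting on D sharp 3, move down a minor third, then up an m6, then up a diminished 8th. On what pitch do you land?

Down a minor third from D#3: B#2 (3 semitones down).
A minor sixth up from B#2 is G#3.
Up a diminished octave from G#3: G4 (11 semitones up).

G 4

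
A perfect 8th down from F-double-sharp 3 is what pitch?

An octave keeps the letter name F, an octave down from F.
A perfect octave is 12 semitones; 12 semitones down from F##3 gives F##2.

F-double-sharp 2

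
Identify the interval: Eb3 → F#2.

Descending from Eb3 to F#2 is the same interval as ascending F#2 to Eb3.
F to E spans seven letter names (F-G-A-B-C-D-E): a seventh.
The major seventh is 11 semitones; here we have 9, two semitones narrower: diminished.

diminished 7th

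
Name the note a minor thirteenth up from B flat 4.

G flat 6

The thirteenth's letter: B up six letter names plus an octave → G.
A minor thirteenth is 20 semitones; 20 semitones up from Bb4 gives Gb6.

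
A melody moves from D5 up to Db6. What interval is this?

D to D is the same letter name, plus an octave, so the interval is some kind of octave.
A perfect octave would be 12 semitones; D5 to Db6 is 11, one semitone narrower, so the interval is diminished.

diminished 8th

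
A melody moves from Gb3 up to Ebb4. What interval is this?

G to E spans six letter names (G-A-B-C-D-E), so the interval is some kind of sixth.
A major sixth would be 9 semitones, but Gb3 to Ebb4 is 8 — one semitone narrower, making it a minor sixth.

minor sixth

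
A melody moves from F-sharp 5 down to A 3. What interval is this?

M13

Descending from F#5 to A3 is the same interval as ascending A3 to F#5.
A to F spans six letter names (A-B-C-D-E-F), plus an octave — that makes it a thirteenth of some quality.
The major thirteenth spans 21 semitones, and A3 to F#5 is exactly 21 semitones — so this is a major thirteenth.
(Equivalently, a compound major sixth: a major sixth plus an octave.)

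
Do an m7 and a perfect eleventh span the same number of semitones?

A minor seventh spans 10 semitones; a perfect eleventh spans 17 semitones. They differ by 7.

No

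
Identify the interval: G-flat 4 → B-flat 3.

m6

Descending from Gb4 to Bb3 is the same interval as ascending Bb3 to Gb4.
B to G spans six letter names (B-C-D-E-F-G) — that makes it a sixth of some quality.
A major sixth would be 9 semitones, but Bb3 to Gb4 is 8 — one semitone narrower, making it a minor sixth.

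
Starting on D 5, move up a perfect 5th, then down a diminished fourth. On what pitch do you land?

E sharp 5

D5 up a perfect fifth → A5 (7 semitones).
A diminished fourth down from A5 is E#5.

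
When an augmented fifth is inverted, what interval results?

Interval numbers invert to sum to nine: 5 + 4 = 9, so a fifth inverts to a fourth.
The quality also flips — augmented becomes diminished — giving a diminished fourth.

d4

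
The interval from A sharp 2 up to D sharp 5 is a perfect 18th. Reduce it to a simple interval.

perfect fourth

Take out 2 octaves (14 from the number): 18 − 14 = 4.
That makes a perfect eighteenth a compound perfect fourth — 2 octaves plus a perfect fourth.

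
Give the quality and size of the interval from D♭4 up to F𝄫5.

diminished 10th

D to F spans three letter names (D-E-F), plus an octave — that makes it a tenth of some quality.
Db4 to Fbb5 spans 14 semitones — two semitones narrower than the major tenth (16) — giving a diminished tenth.
(Equivalently, a compound diminished third: a diminished third plus an octave.)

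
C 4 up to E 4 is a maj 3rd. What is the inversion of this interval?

minor sixth

Inverted interval numbers add to nine, so a third pairs with a sixth (3 + 6 = 9).
And major becomes minor under inversion, so we get a minor sixth.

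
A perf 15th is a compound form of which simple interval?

perfect octave

Each octave removed subtracts seven from the number: 15 − 7 = 8.
That makes a perfect fifteenth a compound perfect octave — an octave plus a perfect octave.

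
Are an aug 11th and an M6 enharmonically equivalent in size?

An augmented eleventh spans 18 semitones; a major sixth spans 9 semitones. They differ by 9.

No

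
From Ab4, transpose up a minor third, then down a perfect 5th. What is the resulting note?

Up a minor third from Ab4: Cb5 (3 semitones up).
Cb5 down a perfect fifth → Fb4 (7 semitones).

Fb4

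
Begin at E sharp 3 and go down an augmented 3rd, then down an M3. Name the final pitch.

A flat 2

E#3 down an augmented third → C3 (5 semitones).
A major third down from C3 is Ab2.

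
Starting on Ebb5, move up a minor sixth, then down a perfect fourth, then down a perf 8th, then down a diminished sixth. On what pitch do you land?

Ebb5 up a minor sixth → Cbb6 (8 semitones).
Down a perfect fourth from Cbb6: Gbb5 (5 semitones down).
A perfect octave down from Gbb5 is Gbb4.
A diminished sixth down from Gbb4 is Bb3.

Bb3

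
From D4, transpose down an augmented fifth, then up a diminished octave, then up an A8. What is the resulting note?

Gb5

An augmented fifth down from D4 is Gb3.
Up a diminished octave from Gb3: Gbb4 (11 semitones up).
Up an augmented octave from Gbb4: Gb5 (13 semitones up).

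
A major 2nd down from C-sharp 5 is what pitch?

B 4

Counting two letter names down from C lands on B.
A major second spans 2 semitones, so from C#5 the target pitch is B4.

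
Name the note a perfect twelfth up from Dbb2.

Counting five letter names plus an octave up from D lands on A.
Moving 19 semitones up from Dbb2 (the size of a perfect twelfth) reaches Abb3.

Abb3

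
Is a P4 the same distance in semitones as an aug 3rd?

Yes

A perfect fourth = 5 semitones = an augmented third; enharmonically equal.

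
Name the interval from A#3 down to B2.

M7

Descending from A#3 to B2 is the same interval as ascending B2 to A#3.
B to A spans seven letter names (B-C-D-E-F-G-A), so the interval is some kind of seventh.
Counting semitones, B2→A#3 is 11, which is the major seventh.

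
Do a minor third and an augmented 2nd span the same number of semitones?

Yes

Both span 3 semitones: a minor third and an augmented second are the same chromatic distance.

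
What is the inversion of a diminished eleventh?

A5

First reduce the compound diminished eleventh to its simple form, a diminished fourth.
Interval numbers invert to sum to nine: 4 + 5 = 9, so a fourth inverts to a fifth.
Quality inverts too: diminished becomes augmented. That makes the inversion an augmented fifth.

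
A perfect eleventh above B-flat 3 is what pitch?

The eleventh's letter: B up four letter names plus an octave → E.
A perfect eleventh is 17 semitones; 17 semitones up from Bb3 gives Eb5.

E-flat 5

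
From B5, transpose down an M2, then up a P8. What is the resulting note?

A6

A major second down from B5 is A5.
Up a perfect octave from A5: A6 (12 semitones up).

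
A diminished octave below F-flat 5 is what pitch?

For an octave the letter name doesn't change: still F, an octave down.
A diminished octave is 11 semitones; 11 semitones down from Fb5 gives F4.

F 4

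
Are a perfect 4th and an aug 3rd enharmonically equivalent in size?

A perfect fourth = 5 semitones = an augmented third; enharmonically equal.

Yes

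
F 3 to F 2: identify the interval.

perfect 8th

Descending from F3 to F2 is the same interval as ascending F2 to F3.
F to F is the same letter name, plus an octave, so the interval is some kind of octave.
Counting semitones, F2→F3 is 12, which is the perfect octave.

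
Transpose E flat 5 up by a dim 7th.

Counting seven letter names up from E lands on D.
A diminished seventh spans 9 semitones, so from Eb5 the target pitch is Dbb6.

D double-flat 6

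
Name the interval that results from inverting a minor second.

major 7th

The rule of nine gives the new number: 9 − 2 = 7, so a second becomes a seventh.
And minor becomes major under inversion, so we get a major seventh.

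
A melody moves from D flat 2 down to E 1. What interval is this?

Descending from Db2 to E1 is the same interval as ascending E1 to Db2.
E to D spans seven letter names (E-F-G-A-B-C-D) — that makes it a seventh of some quality.
The major seventh is 11 semitones; here we have 9, two semitones narrower: diminished.

diminished seventh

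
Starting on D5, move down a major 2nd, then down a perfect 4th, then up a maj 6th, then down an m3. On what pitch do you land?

C#5

A major second down from D5 is C5.
C5 down a perfect fourth → G4 (5 semitones).
A major sixth up from G4 is E5.
Down a minor third from E5: C#5 (3 semitones down).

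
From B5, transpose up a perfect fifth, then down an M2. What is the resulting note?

Up a perfect fifth from B5: F#6 (7 semitones up).
Down a major second from F#6: E6 (2 semitones down).

E6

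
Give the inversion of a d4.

Interval numbers invert to sum to nine: 4 + 5 = 9, so a fourth inverts to a fifth.
Quality inverts too: diminished becomes augmented. That makes the inversion an augmented fifth.

A5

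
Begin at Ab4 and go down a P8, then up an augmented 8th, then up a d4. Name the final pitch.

Down a perfect octave from Ab4: Ab3 (12 semitones down).
An augmented octave up from Ab3 is A4.
A4 up a diminished fourth → Db5 (4 semitones).

Db5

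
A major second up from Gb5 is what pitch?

Ab5

The second takes the letter from G up to A.
Moving 2 semitones up from Gb5 (the size of a major second) reaches Ab5.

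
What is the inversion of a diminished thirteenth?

First reduce the compound diminished thirteenth to its simple form, a diminished sixth.
Inverted interval numbers add to nine, so a sixth pairs with a third (6 + 3 = 9).
The quality also flips — diminished becomes augmented — giving an augmented third.

augmented 3rd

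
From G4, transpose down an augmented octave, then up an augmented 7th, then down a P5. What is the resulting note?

B3

Down an augmented octave from G4: Gb3 (13 semitones down).
Gb3 up an augmented seventh → F#4 (12 semitones).
F#4 down a perfect fifth → B3 (7 semitones).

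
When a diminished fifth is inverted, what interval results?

The rule of nine gives the new number: 9 − 5 = 4, so a fifth becomes a fourth.
The quality also flips — diminished becomes augmented — giving an augmented fourth.

augmented fourth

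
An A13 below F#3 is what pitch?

The thirteenth's letter: F down six letter names plus an octave → A.
An augmented thirteenth is 22 semitones; 22 semitones down from F#3 gives Ab1.

Ab1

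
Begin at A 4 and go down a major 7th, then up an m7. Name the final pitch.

A flat 4

A major seventh down from A4 is Bb3.
A minor seventh up from Bb3 is Ab4.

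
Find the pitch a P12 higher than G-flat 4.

D-flat 6

The twelfth's letter: G up five letter names plus an octave → D.
A perfect twelfth spans 19 semitones, so from Gb4 the target pitch is Db6.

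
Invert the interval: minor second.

M7

Inverted interval numbers add to nine, so a second pairs with a seventh (2 + 7 = 9).
Quality inverts too: minor becomes major. That makes the inversion a major seventh.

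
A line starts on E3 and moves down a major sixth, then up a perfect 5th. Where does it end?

Down a major sixth from E3: G2 (9 semitones down).
G2 up a perfect fifth → D3 (7 semitones).

D3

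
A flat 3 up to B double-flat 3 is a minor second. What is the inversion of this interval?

The rule of nine gives the new number: 9 − 2 = 7, so a second becomes a seventh.
Quality inverts too: minor becomes major. That makes the inversion a major seventh.

major seventh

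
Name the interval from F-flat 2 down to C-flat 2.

Descending from Fb2 to Cb2 is the same interval as ascending Cb2 to Fb2.
C to F spans four letter names (C-D-E-F): a fourth.
Cb2 to Fb2 is 5 semitones, matching the perfect fourth exactly, so the quality is perfect.

perfect fourth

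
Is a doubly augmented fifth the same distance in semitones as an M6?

Yes

A doubly augmented fifth spans 9 semitones, and a major sixth also spans 9 semitones — they're enharmonic.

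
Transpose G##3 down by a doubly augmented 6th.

Bb2

Counting six letter names down from G lands on B.
A doubly augmented sixth spans 11 semitones, so from G##3 the target pitch is Bb2.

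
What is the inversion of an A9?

First reduce the compound augmented ninth to its simple form, an augmented second.
Interval numbers invert to sum to nine: 2 + 7 = 9, so a second inverts to a seventh.
And augmented becomes diminished under inversion, so we get a diminished seventh.

diminished seventh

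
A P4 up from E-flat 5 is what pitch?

A-flat 5

Counting four letter names up from E lands on A.
A perfect fourth is 5 semitones; 5 semitones up from Eb5 gives Ab5.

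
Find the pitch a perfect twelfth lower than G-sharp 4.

Five letters down from G (plus an octave) reaches C.
Moving 19 semitones down from G#4 (the size of a perfect twelfth) reaches C#3.

C-sharp 3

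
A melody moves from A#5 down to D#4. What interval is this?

Descending from A#5 to D#4 is the same interval as ascending D#4 to A#5.
D to A spans five letter names (D-E-F-G-A), plus an octave: a twelfth.
The perfect twelfth spans 19 semitones, and D#4 to A#5 is exactly 19 semitones — so this is a perfect twelfth.
(Equivalently, a compound perfect fifth: a perfect fifth plus an octave.)

perfect 12th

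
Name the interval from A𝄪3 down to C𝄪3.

Descending from A##3 to C##3 is the same interval as ascending C##3 to A##3.
C to A spans six letter names (C-D-E-F-G-A): a sixth.
C##3 to A##3 is 9 semitones, matching the major sixth exactly, so the quality is major.

major 6th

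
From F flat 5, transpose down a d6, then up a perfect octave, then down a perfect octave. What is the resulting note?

A diminished sixth down from Fb5 is A4.
Up a perfect octave from A4: A5 (12 semitones up).
A perfect octave down from A5 is A4.

A 4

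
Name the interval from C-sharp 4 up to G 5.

diminished twelfth

C to G spans five letter names (C-D-E-F-G), plus an octave — that makes it a twelfth of some quality.
C#4 to G5 spans 18 semitones — one semitone narrower than the perfect twelfth (19) — giving a diminished twelfth.
(Equivalently, a compound diminished fifth: a diminished fifth plus an octave.)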